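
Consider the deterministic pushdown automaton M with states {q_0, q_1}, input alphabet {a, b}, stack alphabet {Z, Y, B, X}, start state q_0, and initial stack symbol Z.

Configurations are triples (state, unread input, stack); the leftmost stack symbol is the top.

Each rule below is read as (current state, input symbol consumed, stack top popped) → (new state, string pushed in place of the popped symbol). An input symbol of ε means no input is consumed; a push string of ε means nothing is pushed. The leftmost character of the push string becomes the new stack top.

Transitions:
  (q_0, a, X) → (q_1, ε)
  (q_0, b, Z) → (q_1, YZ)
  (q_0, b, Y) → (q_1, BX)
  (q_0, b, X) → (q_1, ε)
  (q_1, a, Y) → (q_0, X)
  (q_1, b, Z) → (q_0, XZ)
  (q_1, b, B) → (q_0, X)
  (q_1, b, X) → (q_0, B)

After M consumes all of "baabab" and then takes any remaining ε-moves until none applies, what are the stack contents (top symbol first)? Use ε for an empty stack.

XZ

(q_0, baabab, Z)
  read b, top Z: go to q_1, push YZ → (q_1, aabab, YZ)
  read a, top Y: go to q_0, push X → (q_0, abab, XZ)
  read a, top X: go to q_1, push ε → (q_1, bab, Z)
  read b, top Z: go to q_0, push XZ → (q_0, ab, XZ)
  read a, top X: go to q_1, push ε → (q_1, b, Z)
  read b, top Z: go to q_0, push XZ → (q_0, ε, XZ)
All input consumed in state q_0 with stack XZ.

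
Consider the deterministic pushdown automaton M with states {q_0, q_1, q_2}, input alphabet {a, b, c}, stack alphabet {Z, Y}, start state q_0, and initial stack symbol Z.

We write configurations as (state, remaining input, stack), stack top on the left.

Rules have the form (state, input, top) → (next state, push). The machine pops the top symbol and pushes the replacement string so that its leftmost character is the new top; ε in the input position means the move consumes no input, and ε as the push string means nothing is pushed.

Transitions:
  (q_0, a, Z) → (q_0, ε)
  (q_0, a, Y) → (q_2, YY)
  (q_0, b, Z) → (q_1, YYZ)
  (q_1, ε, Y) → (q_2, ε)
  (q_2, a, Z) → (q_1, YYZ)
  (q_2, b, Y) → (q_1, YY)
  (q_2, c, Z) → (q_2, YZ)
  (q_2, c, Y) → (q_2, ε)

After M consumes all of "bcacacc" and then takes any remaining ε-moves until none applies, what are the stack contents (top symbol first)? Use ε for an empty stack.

(q_0, bcacacc, Z)
  read b, top Z: go to q_1, push YYZ → (q_1, cacacc, YYZ)
  ε-move, top Y: go to q_2, push ε → (q_2, cacacc, YZ)
  read c, top Y: go to q_2, push ε → (q_2, acacc, Z)
  read a, top Z: go to q_1, push YYZ → (q_1, cacc, YYZ)
  ε-move, top Y: go to q_2, push ε → (q_2, cacc, YZ)
  read c, top Y: go to q_2, push ε → (q_2, acc, Z)
  read a, top Z: go to q_1, push YYZ → (q_1, cc, YYZ)
  ε-move, top Y: go to q_2, push ε → (q_2, cc, YZ)
  read c, top Y: go to q_2, push ε → (q_2, c, Z)
  read c, top Z: go to q_2, push YZ → (q_2, ε, YZ)
All input consumed in state q_2 with stack YZ.

YZ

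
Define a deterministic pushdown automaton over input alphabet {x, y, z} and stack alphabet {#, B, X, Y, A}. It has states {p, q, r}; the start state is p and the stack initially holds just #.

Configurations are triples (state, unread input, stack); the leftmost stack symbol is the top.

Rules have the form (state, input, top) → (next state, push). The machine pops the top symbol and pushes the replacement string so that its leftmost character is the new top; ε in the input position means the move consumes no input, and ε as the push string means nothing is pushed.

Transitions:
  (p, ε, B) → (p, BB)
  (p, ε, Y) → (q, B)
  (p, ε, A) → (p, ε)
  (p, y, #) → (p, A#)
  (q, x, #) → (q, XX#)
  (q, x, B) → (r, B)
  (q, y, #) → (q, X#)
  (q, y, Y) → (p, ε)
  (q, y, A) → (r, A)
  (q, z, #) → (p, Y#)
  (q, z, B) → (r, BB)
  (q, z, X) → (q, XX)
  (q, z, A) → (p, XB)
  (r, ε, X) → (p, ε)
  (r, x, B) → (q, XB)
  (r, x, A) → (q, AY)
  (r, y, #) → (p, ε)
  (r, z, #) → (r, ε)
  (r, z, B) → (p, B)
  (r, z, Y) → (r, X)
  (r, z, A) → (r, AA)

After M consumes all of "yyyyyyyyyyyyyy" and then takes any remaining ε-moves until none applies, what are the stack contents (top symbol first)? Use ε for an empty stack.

(p, yyyyyyyyyyyyyy, #) ⊢ (p, yyyyyyyyyyyyy, A#) ⊢ (p, yyyyyyyyyyyyy, #) ⊢ (p, yyyyyyyyyyyy, A#) ⊢ (p, yyyyyyyyyyyy, #) ⊢ (p, yyyyyyyyyyy, A#) ⊢ (p, yyyyyyyyyyy, #) ⊢ (p, yyyyyyyyyy, A#) ⊢ (p, yyyyyyyyyy, #) ⊢ (p, yyyyyyyyy, A#) ⊢ (p, yyyyyyyyy, #) ⊢ (p, yyyyyyyy, A#) ⊢ (p, yyyyyyyy, #) ⊢ (p, yyyyyyy, A#) ⊢ (p, yyyyyyy, #) ⊢ (p, yyyyyy, A#) ⊢ (p, yyyyyy, #) ⊢ (p, yyyyy, A#) ⊢ (p, yyyyy, #) ⊢ (p, yyyy, A#) ⊢ (p, yyyy, #) ⊢ (p, yyy, A#) ⊢ (p, yyy, #) ⊢ (p, yy, A#) ⊢ (p, yy, #) ⊢ (p, y, A#) ⊢ (p, y, #) ⊢ (p, ε, A#) ⊢ (p, ε, #)
All input consumed in state p with stack #.

#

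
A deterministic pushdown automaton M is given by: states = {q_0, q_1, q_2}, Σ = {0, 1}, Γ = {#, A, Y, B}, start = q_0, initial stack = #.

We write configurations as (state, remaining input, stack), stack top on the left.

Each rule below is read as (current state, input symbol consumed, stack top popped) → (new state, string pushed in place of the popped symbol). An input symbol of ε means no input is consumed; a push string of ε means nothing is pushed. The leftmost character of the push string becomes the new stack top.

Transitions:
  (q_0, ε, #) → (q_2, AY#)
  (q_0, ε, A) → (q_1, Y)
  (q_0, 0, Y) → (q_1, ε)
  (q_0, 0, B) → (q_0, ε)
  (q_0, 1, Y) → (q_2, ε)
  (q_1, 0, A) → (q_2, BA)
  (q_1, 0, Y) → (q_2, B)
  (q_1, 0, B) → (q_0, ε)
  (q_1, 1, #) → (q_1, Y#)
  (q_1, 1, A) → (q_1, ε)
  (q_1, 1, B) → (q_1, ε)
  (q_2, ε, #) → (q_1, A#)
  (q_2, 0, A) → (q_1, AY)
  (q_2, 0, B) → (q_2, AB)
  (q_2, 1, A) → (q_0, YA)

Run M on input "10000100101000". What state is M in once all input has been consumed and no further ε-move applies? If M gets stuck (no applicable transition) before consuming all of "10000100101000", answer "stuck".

(q_0, 10000100101000, #) ⊢ (q_2, 10000100101000, AY#) ⊢ (q_0, 0000100101000, YAY#) ⊢ (q_1, 000100101000, AY#) ⊢ (q_2, 00100101000, BAY#) ⊢ (q_2, 0100101000, ABAY#) ⊢ (q_1, 100101000, AYBAY#) ⊢ (q_1, 00101000, YBAY#) ⊢ (q_2, 0101000, BBAY#) ⊢ (q_2, 101000, ABBAY#) ⊢ (q_0, 01000, YABBAY#) ⊢ (q_1, 1000, ABBAY#) ⊢ (q_1, 000, BBAY#) ⊢ (q_0, 00, BAY#) ⊢ (q_0, 0, AY#) ⊢ (q_1, 0, YY#) ⊢ (q_2, ε, BY#)
All input consumed; M is in state q_2.

q_2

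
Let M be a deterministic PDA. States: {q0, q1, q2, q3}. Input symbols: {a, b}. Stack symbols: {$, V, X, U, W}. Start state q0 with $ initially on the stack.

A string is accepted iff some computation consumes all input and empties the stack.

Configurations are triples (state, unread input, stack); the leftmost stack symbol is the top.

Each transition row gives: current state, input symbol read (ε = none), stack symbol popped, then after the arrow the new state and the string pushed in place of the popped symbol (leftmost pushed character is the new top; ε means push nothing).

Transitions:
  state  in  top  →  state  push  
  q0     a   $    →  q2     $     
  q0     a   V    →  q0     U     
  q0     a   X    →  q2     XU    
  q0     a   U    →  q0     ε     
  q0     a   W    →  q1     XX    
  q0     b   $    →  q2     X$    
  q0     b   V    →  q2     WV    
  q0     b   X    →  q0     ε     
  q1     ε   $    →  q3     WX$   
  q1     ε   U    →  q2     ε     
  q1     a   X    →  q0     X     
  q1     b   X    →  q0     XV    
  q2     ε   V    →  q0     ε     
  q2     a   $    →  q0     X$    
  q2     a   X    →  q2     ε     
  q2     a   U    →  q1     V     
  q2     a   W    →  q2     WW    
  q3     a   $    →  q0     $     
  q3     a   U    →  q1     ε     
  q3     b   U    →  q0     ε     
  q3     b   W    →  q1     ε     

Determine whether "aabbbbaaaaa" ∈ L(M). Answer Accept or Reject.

Reject

(q0, aabbbbaaaaa, $)
  read a, top $: go to q2, push $ → (q2, abbbbaaaaa, $)
  read a, top $: go to q0, push X$ → (q0, bbbbaaaaa, X$)
  read b, top X: go to q0, push ε → (q0, bbbaaaaa, $)
  read b, top $: go to q2, push X$ → (q2, bbaaaaa, X$)
No transition applies at (q2, bbaaaaa, X$); input not fully consumed.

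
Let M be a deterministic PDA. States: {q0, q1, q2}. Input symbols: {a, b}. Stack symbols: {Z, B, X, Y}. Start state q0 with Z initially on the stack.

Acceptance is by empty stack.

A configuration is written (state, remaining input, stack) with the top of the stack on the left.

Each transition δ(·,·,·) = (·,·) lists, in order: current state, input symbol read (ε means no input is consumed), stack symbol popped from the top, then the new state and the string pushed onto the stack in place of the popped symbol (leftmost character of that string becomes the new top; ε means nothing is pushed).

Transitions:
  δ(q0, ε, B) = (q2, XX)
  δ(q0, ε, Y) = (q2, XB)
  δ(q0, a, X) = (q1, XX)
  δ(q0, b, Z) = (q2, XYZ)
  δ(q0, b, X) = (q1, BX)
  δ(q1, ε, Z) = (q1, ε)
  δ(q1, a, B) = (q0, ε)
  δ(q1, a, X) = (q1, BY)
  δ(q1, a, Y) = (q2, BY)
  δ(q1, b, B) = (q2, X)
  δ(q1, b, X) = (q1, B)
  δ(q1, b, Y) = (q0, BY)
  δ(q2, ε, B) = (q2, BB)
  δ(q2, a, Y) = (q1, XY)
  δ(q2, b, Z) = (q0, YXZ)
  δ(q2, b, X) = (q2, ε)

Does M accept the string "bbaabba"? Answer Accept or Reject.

Reject

(q0, bbaabba, Z) ⊢ (q2, baabba, XYZ) ⊢ (q2, aabba, YZ) ⊢ (q1, abba, XYZ) ⊢ (q1, bba, BYYZ) ⊢ (q2, ba, XYYZ) ⊢ (q2, a, YYZ) ⊢ (q1, ε, XYYZ)
All input consumed; stack is XYYZ, not empty, and no further ε-move applies.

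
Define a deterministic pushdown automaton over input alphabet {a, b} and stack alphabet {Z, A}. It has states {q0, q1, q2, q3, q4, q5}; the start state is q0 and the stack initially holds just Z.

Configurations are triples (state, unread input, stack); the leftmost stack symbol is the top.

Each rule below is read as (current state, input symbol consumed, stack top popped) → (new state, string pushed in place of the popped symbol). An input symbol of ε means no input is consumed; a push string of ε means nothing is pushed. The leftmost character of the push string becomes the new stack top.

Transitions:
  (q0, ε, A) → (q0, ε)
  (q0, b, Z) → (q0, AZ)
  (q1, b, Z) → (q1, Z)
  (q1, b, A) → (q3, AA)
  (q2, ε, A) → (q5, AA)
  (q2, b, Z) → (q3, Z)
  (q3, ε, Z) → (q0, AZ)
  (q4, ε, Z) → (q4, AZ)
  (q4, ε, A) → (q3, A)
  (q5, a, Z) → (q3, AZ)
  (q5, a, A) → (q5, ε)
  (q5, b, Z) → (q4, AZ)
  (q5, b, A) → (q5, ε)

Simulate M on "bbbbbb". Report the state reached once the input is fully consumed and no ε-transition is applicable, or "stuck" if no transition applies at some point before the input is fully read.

q0

(q0, bbbbbb, Z)
  read b, top Z: go to q0, push AZ → (q0, bbbbb, AZ)
  ε-move, top A: go to q0, push ε → (q0, bbbbb, Z)
  read b, top Z: go to q0, push AZ → (q0, bbbb, AZ)
  ε-move, top A: go to q0, push ε → (q0, bbbb, Z)
  read b, top Z: go to q0, push AZ → (q0, bbb, AZ)
  ε-move, top A: go to q0, push ε → (q0, bbb, Z)
  read b, top Z: go to q0, push AZ → (q0, bb, AZ)
  ε-move, top A: go to q0, push ε → (q0, bb, Z)
  read b, top Z: go to q0, push AZ → (q0, b, AZ)
  ε-move, top A: go to q0, push ε → (q0, b, Z)
  read b, top Z: go to q0, push AZ → (q0, ε, AZ)
  ε-move, top A: go to q0, push ε → (q0, ε, Z)
All input consumed; M is in state q0.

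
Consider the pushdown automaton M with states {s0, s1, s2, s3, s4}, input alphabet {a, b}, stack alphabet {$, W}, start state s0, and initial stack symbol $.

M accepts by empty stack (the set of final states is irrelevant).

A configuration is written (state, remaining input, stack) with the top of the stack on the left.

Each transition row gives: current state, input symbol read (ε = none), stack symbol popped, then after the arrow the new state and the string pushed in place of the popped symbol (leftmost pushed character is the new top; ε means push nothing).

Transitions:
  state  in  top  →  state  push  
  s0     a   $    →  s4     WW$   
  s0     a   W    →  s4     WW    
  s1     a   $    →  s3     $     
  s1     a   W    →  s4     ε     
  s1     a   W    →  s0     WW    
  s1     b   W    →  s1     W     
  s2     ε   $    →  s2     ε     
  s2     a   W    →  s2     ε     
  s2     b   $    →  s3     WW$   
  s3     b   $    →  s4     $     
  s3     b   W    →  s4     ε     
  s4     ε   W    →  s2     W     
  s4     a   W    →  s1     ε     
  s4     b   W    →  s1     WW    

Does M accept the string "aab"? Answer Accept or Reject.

Reject

No computation consumes all input and empties the stack.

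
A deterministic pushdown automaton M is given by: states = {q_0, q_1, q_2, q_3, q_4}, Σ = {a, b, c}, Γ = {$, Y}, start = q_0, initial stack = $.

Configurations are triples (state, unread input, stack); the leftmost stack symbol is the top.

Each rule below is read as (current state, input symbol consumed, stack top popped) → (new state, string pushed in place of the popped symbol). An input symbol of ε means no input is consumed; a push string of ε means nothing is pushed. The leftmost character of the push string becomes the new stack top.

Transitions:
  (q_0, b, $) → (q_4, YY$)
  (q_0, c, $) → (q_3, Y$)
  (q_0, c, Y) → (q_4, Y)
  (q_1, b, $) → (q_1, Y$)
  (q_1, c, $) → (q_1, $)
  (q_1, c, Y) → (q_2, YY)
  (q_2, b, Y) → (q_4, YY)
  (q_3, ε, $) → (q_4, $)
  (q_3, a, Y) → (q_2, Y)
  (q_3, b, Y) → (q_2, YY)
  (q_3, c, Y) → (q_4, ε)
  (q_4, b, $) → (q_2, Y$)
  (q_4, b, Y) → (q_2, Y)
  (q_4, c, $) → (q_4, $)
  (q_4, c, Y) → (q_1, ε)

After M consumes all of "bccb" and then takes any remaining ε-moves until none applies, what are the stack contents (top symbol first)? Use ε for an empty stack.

(q_0, bccb, $)
  read b, top $: go to q_4, push YY$ → (q_4, ccb, YY$)
  read c, top Y: go to q_1, push ε → (q_1, cb, Y$)
  read c, top Y: go to q_2, push YY → (q_2, b, YY$)
  read b, top Y: go to q_4, push YY → (q_4, ε, YYY$)
All input consumed in state q_4 with stack YYY$.

YYY$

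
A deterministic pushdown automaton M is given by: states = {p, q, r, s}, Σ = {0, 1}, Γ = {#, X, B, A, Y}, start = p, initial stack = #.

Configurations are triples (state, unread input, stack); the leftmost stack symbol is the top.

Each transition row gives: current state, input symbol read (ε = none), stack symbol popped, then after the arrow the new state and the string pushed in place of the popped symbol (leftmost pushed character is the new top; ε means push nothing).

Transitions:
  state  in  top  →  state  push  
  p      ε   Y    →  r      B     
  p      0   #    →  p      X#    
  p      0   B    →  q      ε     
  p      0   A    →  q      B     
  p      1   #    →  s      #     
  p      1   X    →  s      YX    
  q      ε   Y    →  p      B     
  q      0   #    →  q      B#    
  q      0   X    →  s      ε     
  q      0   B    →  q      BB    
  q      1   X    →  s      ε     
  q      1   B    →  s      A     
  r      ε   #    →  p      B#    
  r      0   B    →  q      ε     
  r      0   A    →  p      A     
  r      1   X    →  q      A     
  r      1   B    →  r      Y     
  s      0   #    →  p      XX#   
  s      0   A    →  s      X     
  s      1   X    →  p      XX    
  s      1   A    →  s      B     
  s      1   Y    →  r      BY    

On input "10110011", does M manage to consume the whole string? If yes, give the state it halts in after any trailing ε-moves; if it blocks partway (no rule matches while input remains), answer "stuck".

(p, 10110011, #)
  read 1, top #: go to s, push # → (s, 0110011, #)
  read 0, top #: go to p, push XX# → (p, 110011, XX#)
  read 1, top X: go to s, push YX → (s, 10011, YXX#)
  read 1, top Y: go to r, push BY → (r, 0011, BYXX#)
  read 0, top B: go to q, push ε → (q, 011, YXX#)
  ε-move, top Y: go to p, push B → (p, 011, BXX#)
  read 0, top B: go to q, push ε → (q, 11, XX#)
  read 1, top X: go to s, push ε → (s, 1, X#)
  read 1, top X: go to p, push XX → (p, ε, XX#)
All input consumed; M is in state p.

p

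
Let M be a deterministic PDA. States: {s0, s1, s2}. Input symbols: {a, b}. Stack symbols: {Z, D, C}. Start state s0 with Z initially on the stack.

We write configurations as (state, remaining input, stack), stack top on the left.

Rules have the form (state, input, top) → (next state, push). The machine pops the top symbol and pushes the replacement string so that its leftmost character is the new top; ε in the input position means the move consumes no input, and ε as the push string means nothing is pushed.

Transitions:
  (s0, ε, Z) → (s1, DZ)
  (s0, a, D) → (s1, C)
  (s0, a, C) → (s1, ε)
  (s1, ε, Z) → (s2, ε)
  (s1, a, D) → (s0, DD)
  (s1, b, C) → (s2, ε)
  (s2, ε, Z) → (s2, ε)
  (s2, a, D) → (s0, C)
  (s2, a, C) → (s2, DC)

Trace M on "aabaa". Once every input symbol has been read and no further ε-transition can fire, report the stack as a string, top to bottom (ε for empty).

(s0, aabaa, Z)
  ε-move, top Z: go to s1, push DZ → (s1, aabaa, DZ)
  read a, top D: go to s0, push DD → (s0, abaa, DDZ)
  read a, top D: go to s1, push C → (s1, baa, CDZ)
  read b, top C: go to s2, push ε → (s2, aa, DZ)
  read a, top D: go to s0, push C → (s0, a, CZ)
  read a, top C: go to s1, push ε → (s1, ε, Z)
  ε-move, top Z: go to s2, push ε → (s2, ε, ε)
All input consumed in state s2 with stack ε.

ε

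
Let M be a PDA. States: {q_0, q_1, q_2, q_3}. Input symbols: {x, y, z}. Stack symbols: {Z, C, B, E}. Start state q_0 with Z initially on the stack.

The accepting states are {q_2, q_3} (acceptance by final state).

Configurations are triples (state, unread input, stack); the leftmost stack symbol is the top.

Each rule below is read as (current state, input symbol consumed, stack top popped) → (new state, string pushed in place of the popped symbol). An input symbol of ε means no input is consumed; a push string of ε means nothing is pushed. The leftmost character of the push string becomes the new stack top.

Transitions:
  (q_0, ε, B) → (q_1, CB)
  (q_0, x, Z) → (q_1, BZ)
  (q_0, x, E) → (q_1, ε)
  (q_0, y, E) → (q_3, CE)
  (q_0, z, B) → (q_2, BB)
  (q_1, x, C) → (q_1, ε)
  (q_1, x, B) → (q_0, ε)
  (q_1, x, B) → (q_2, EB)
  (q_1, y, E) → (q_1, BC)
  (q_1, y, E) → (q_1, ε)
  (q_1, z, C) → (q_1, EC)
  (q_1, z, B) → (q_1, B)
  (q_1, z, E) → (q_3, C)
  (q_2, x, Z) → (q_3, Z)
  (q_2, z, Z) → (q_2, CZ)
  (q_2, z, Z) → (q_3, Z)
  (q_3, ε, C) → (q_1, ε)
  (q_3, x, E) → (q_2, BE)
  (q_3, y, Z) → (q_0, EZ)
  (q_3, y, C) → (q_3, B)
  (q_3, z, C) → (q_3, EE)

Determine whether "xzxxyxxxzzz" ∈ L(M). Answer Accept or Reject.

Reject

No computation consumes all input and reaches a final state.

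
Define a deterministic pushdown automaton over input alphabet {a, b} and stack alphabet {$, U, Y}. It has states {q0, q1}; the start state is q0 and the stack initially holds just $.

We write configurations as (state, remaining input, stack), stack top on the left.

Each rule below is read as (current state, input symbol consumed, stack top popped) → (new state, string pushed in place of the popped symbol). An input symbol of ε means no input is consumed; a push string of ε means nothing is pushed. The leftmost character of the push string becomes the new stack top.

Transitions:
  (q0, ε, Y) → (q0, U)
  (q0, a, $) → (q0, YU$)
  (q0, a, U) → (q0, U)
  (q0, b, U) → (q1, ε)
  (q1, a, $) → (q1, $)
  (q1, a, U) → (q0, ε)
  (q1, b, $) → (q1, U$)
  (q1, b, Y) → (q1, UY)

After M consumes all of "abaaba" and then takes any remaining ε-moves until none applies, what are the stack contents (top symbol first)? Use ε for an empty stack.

$

(q0, abaaba, $) ⊢ (q0, baaba, YU$) ⊢ (q0, baaba, UU$) ⊢ (q1, aaba, U$) ⊢ (q0, aba, $) ⊢ (q0, ba, YU$) ⊢ (q0, ba, UU$) ⊢ (q1, a, U$) ⊢ (q0, ε, $)
All input consumed in state q0 with stack $.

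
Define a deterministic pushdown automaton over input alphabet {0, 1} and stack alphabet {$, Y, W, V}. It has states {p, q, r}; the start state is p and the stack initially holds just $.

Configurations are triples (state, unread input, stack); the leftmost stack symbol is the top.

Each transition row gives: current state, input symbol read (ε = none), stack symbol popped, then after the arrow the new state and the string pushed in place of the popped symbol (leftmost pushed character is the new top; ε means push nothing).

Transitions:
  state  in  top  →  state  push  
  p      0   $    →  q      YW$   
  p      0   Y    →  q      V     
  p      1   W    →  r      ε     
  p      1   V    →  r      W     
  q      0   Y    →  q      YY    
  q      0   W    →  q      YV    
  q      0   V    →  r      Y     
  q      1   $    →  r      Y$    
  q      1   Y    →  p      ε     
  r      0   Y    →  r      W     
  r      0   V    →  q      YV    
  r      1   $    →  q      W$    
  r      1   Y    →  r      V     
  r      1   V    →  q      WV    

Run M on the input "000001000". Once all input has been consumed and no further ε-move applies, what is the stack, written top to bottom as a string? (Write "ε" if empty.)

(p, 000001000, $)
  read 0, top $: go to q, push YW$ → (q, 00001000, YW$)
  read 0, top Y: go to q, push YY → (q, 0001000, YYW$)
  read 0, top Y: go to q, push YY → (q, 001000, YYYW$)
  read 0, top Y: go to q, push YY → (q, 01000, YYYYW$)
  read 0, top Y: go to q, push YY → (q, 1000, YYYYYW$)
  read 1, top Y: go to p, push ε → (p, 000, YYYYW$)
  read 0, top Y: go to q, push V → (q, 00, VYYYW$)
  read 0, top V: go to r, push Y → (r, 0, YYYYW$)
  read 0, top Y: go to r, push W → (r, ε, WYYYW$)
All input consumed in state r with stack WYYYW$.

WYYYW$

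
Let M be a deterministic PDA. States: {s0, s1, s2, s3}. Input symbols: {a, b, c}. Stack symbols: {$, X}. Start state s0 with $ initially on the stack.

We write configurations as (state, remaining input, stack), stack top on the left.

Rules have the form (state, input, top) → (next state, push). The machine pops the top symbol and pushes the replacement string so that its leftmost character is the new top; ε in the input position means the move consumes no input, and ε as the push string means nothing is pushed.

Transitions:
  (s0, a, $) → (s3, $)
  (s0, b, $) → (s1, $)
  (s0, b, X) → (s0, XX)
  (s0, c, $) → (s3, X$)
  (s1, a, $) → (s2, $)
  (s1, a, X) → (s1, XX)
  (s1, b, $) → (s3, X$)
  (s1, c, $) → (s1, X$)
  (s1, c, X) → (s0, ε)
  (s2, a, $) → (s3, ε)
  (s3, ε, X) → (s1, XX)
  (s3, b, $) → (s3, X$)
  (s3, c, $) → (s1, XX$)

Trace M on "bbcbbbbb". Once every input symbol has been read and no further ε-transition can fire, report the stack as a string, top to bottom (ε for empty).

(s0, bbcbbbbb, $)
  read b, top $: go to s1, push $ → (s1, bcbbbbb, $)
  read b, top $: go to s3, push X$ → (s3, cbbbbb, X$)
  ε-move, top X: go to s1, push XX → (s1, cbbbbb, XX$)
  read c, top X: go to s0, push ε → (s0, bbbbb, X$)
  read b, top X: go to s0, push XX → (s0, bbbb, XX$)
  read b, top X: go to s0, push XX → (s0, bbb, XXX$)
  read b, top X: go to s0, push XX → (s0, bb, XXXX$)
  read b, top X: go to s0, push XX → (s0, b, XXXXX$)
  read b, top X: go to s0, push XX → (s0, ε, XXXXXX$)
All input consumed in state s0 with stack XXXXXX$.

XXXXXX$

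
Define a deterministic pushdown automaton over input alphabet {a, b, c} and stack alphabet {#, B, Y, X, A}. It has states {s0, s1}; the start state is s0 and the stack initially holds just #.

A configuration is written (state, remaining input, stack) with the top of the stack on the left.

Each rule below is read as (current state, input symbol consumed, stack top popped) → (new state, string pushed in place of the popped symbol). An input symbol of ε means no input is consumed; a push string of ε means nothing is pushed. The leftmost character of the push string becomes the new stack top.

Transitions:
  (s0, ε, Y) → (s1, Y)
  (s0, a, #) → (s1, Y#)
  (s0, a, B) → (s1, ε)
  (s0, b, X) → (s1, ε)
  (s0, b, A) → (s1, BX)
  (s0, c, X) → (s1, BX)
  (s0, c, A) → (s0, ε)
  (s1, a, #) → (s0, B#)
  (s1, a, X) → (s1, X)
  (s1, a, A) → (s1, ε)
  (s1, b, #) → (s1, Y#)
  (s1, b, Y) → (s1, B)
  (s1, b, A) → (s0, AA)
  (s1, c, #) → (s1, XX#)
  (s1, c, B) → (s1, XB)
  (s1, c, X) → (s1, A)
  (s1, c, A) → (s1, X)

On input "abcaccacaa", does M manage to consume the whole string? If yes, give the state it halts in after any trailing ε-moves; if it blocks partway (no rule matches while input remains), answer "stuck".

stuck

(s0, abcaccacaa, #) ⊢ (s1, bcaccacaa, Y#) ⊢ (s1, caccacaa, B#) ⊢ (s1, accacaa, XB#) ⊢ (s1, ccacaa, XB#) ⊢ (s1, cacaa, AB#) ⊢ (s1, acaa, XB#) ⊢ (s1, caa, XB#) ⊢ (s1, aa, AB#) ⊢ (s1, a, B#)
No transition for (s1, a, top B); M blocks with input a remaining.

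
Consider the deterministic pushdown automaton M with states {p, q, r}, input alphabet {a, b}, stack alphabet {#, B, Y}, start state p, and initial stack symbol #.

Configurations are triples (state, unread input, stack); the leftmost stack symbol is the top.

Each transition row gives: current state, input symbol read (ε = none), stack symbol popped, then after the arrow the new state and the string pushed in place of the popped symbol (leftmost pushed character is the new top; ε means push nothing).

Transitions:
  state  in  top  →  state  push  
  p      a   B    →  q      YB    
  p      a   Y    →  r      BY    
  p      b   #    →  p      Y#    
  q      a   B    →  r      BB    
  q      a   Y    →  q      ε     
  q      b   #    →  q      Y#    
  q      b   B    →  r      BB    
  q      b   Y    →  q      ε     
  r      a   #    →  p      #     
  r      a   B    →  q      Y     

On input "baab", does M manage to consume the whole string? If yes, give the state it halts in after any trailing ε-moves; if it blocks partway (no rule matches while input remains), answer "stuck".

(p, baab, #) ⊢ (p, aab, Y#) ⊢ (r, ab, BY#) ⊢ (q, b, YY#) ⊢ (q, ε, Y#)
All input consumed; M is in state q.

q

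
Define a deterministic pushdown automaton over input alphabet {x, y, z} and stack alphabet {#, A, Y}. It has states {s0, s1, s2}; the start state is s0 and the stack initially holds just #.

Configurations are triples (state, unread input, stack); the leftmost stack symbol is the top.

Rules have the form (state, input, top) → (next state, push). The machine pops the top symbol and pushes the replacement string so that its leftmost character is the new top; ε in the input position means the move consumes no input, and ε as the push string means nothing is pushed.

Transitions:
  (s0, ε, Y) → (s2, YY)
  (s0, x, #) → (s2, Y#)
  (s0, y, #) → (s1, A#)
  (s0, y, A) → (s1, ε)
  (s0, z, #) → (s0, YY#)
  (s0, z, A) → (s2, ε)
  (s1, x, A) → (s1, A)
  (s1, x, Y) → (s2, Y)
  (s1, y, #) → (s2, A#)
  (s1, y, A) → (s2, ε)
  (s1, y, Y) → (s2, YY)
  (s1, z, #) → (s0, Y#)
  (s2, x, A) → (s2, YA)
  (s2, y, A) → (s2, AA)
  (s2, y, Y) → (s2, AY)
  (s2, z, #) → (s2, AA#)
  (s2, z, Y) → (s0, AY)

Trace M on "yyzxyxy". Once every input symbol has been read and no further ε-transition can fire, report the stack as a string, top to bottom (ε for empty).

AYAYAA#

(s0, yyzxyxy, #)
  read y, top #: go to s1, push A# → (s1, yzxyxy, A#)
  read y, top A: go to s2, push ε → (s2, zxyxy, #)
  read z, top #: go to s2, push AA# → (s2, xyxy, AA#)
  read x, top A: go to s2, push YA → (s2, yxy, YAA#)
  read y, top Y: go to s2, push AY → (s2, xy, AYAA#)
  read x, top A: go to s2, push YA → (s2, y, YAYAA#)
  read y, top Y: go to s2, push AY → (s2, ε, AYAYAA#)
All input consumed in state s2 with stack AYAYAA#.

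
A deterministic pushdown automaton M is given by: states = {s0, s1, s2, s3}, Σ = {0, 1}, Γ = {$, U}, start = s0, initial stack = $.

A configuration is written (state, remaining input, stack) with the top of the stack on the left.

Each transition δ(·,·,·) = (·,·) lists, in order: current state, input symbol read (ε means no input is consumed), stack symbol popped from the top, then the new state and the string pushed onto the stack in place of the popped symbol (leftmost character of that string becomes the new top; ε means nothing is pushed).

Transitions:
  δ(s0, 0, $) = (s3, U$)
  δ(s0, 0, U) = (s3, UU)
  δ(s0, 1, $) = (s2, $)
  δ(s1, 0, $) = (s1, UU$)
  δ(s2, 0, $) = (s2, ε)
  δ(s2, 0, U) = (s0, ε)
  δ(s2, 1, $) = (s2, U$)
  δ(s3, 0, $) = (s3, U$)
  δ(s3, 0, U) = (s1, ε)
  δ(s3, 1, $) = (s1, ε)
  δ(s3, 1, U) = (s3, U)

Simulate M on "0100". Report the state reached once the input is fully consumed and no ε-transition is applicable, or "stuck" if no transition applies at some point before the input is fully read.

s1

(s0, 0100, $)
  read 0, top $: go to s3, push U$ → (s3, 100, U$)
  read 1, top U: go to s3, push U → (s3, 00, U$)
  read 0, top U: go to s1, push ε → (s1, 0, $)
  read 0, top $: go to s1, push UU$ → (s1, ε, UU$)
All input consumed; M is in state s1.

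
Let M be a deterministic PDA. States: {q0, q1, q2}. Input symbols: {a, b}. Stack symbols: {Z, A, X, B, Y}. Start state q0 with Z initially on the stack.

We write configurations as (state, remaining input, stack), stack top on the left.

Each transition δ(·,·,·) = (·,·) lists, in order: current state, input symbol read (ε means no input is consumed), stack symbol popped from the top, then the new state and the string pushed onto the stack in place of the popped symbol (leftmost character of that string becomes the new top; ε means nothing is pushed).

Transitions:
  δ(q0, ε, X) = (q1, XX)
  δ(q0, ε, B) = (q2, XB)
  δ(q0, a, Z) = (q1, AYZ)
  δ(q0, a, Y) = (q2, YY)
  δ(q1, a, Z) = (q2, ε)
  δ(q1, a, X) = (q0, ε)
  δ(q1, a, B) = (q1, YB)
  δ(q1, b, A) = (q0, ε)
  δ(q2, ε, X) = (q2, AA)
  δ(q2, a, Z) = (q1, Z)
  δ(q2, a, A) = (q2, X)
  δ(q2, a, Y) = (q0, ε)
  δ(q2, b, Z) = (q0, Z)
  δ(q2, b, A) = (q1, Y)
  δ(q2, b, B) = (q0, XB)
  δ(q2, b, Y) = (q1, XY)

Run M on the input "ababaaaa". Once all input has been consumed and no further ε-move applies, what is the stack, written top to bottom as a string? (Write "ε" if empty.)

(q0, ababaaaa, Z)
  read a, top Z: go to q1, push AYZ → (q1, babaaaa, AYZ)
  read b, top A: go to q0, push ε → (q0, abaaaa, YZ)
  read a, top Y: go to q2, push YY → (q2, baaaa, YYZ)
  read b, top Y: go to q1, push XY → (q1, aaaa, XYYZ)
  read a, top X: go to q0, push ε → (q0, aaa, YYZ)
  read a, top Y: go to q2, push YY → (q2, aa, YYYZ)
  read a, top Y: go to q0, push ε → (q0, a, YYZ)
  read a, top Y: go to q2, push YY → (q2, ε, YYYZ)
All input consumed in state q2 with stack YYYZ.

YYYZ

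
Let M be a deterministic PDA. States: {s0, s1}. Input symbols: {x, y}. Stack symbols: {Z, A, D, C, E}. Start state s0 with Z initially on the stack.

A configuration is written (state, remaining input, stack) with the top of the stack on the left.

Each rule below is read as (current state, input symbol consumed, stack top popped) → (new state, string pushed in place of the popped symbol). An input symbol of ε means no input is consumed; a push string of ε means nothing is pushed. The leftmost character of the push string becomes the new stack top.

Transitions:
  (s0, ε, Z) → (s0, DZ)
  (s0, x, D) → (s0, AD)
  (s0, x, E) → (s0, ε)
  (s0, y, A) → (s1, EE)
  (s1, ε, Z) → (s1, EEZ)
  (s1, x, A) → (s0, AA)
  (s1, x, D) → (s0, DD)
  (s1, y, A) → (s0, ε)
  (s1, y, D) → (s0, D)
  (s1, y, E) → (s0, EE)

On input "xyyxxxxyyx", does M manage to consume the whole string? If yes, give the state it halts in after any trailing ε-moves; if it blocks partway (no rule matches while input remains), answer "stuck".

s0

(s0, xyyxxxxyyx, Z)
  ε-move, top Z: go to s0, push DZ → (s0, xyyxxxxyyx, DZ)
  read x, top D: go to s0, push AD → (s0, yyxxxxyyx, ADZ)
  read y, top A: go to s1, push EE → (s1, yxxxxyyx, EEDZ)
  read y, top E: go to s0, push EE → (s0, xxxxyyx, EEEDZ)
  read x, top E: go to s0, push ε → (s0, xxxyyx, EEDZ)
  read x, top E: go to s0, push ε → (s0, xxyyx, EDZ)
  read x, top E: go to s0, push ε → (s0, xyyx, DZ)
  read x, top D: go to s0, push AD → (s0, yyx, ADZ)
  read y, top A: go to s1, push EE → (s1, yx, EEDZ)
  read y, top E: go to s0, push EE → (s0, x, EEEDZ)
  read x, top E: go to s0, push ε → (s0, ε, EEDZ)
All input consumed; M is in state s0.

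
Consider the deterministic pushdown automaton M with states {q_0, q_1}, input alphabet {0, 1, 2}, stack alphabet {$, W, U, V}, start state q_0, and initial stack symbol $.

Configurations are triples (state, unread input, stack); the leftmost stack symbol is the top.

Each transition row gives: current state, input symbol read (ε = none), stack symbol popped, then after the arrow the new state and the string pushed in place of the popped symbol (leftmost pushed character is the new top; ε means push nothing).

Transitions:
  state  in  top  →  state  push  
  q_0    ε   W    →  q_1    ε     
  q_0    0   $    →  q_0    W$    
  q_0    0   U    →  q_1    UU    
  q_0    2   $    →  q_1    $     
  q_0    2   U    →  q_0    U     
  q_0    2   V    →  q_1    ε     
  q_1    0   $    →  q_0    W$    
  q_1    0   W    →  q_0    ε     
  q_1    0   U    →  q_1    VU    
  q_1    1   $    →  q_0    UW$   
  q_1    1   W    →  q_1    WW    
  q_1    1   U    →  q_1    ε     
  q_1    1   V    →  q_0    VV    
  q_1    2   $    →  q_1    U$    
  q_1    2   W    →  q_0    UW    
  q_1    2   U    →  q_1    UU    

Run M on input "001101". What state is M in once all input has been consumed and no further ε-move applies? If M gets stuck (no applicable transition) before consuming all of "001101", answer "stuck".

stuck

(q_0, 001101, $)
  read 0, top $: go to q_0, push W$ → (q_0, 01101, W$)
  ε-move, top W: go to q_1, push ε → (q_1, 01101, $)
  read 0, top $: go to q_0, push W$ → (q_0, 1101, W$)
  ε-move, top W: go to q_1, push ε → (q_1, 1101, $)
  read 1, top $: go to q_0, push UW$ → (q_0, 101, UW$)
No transition for (q_0, 1, top U); M blocks with input 101 remaining.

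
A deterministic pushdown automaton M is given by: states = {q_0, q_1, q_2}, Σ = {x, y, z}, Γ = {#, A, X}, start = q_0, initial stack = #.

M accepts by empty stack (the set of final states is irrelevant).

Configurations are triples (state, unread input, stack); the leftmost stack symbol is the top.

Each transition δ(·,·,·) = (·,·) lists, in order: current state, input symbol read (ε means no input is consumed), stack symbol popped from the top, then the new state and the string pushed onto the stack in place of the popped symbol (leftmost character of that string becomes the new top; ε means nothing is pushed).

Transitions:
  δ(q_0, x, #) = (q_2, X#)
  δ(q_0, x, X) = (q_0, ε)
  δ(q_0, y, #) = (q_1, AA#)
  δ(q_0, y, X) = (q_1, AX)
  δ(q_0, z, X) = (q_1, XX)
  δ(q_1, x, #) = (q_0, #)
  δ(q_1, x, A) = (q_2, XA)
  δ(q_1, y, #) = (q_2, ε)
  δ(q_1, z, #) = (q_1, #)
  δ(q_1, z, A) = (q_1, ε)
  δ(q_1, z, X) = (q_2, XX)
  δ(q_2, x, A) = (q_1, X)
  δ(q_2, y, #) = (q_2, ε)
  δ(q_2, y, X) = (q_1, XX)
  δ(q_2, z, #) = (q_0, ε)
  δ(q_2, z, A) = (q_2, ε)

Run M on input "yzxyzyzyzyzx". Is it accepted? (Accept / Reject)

Reject

(q_0, yzxyzyzyzyzx, #) ⊢ (q_1, zxyzyzyzyzx, AA#) ⊢ (q_1, xyzyzyzyzx, A#) ⊢ (q_2, yzyzyzyzx, XA#) ⊢ (q_1, zyzyzyzx, XXA#) ⊢ (q_2, yzyzyzx, XXXA#) ⊢ (q_1, zyzyzx, XXXXA#) ⊢ (q_2, yzyzx, XXXXXA#) ⊢ (q_1, zyzx, XXXXXXA#) ⊢ (q_2, yzx, XXXXXXXA#) ⊢ (q_1, zx, XXXXXXXXA#) ⊢ (q_2, x, XXXXXXXXXA#)
No transition applies at (q_2, x, XXXXXXXXXA#); input not fully consumed.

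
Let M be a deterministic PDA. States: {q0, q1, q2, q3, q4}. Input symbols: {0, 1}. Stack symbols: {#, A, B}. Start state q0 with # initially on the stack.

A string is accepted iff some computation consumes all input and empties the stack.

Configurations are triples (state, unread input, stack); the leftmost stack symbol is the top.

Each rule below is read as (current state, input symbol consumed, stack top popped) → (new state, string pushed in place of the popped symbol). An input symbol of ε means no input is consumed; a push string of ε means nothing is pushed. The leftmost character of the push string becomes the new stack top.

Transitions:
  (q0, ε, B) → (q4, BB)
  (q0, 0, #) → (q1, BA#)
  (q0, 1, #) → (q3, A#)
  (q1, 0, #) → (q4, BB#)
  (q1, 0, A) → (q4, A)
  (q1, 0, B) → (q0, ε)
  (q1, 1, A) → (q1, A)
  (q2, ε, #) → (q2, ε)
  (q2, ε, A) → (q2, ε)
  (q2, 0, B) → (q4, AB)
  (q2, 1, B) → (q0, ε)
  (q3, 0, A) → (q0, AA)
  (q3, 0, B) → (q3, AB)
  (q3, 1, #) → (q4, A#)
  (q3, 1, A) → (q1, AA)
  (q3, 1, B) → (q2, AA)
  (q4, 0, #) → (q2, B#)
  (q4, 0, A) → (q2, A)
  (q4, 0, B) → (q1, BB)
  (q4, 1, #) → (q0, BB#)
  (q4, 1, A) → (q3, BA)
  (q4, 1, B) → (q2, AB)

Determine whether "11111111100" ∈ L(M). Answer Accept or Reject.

(q0, 11111111100, #)
  read 1, top #: go to q3, push A# → (q3, 1111111100, A#)
  read 1, top A: go to q1, push AA → (q1, 111111100, AA#)
  read 1, top A: go to q1, push A → (q1, 11111100, AA#)
  read 1, top A: go to q1, push A → (q1, 1111100, AA#)
  read 1, top A: go to q1, push A → (q1, 111100, AA#)
  read 1, top A: go to q1, push A → (q1, 11100, AA#)
  read 1, top A: go to q1, push A → (q1, 1100, AA#)
  read 1, top A: go to q1, push A → (q1, 100, AA#)
  read 1, top A: go to q1, push A → (q1, 00, AA#)
  read 0, top A: go to q4, push A → (q4, 0, AA#)
  read 0, top A: go to q2, push A → (q2, ε, AA#)
  ε-move, top A: go to q2, push ε → (q2, ε, A#)
  ε-move, top A: go to q2, push ε → (q2, ε, #)
  ε-move, top #: go to q2, push ε → (q2, ε, ε)
All input consumed and the stack is empty.

Accept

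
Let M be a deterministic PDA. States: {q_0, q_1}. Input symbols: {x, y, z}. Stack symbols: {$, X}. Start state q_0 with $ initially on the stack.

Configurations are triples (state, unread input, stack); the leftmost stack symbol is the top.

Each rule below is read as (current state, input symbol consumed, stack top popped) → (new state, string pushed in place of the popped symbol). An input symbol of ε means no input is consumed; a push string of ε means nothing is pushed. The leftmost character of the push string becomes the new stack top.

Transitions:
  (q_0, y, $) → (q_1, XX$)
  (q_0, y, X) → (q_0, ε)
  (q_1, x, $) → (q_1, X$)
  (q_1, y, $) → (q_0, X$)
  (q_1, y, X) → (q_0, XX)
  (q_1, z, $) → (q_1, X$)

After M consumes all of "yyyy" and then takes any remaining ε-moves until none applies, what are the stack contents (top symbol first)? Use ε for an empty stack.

(q_0, yyyy, $)
  read y, top $: go to q_1, push XX$ → (q_1, yyy, XX$)
  read y, top X: go to q_0, push XX → (q_0, yy, XXX$)
  read y, top X: go to q_0, push ε → (q_0, y, XX$)
  read y, top X: go to q_0, push ε → (q_0, ε, X$)
All input consumed in state q_0 with stack X$.

X$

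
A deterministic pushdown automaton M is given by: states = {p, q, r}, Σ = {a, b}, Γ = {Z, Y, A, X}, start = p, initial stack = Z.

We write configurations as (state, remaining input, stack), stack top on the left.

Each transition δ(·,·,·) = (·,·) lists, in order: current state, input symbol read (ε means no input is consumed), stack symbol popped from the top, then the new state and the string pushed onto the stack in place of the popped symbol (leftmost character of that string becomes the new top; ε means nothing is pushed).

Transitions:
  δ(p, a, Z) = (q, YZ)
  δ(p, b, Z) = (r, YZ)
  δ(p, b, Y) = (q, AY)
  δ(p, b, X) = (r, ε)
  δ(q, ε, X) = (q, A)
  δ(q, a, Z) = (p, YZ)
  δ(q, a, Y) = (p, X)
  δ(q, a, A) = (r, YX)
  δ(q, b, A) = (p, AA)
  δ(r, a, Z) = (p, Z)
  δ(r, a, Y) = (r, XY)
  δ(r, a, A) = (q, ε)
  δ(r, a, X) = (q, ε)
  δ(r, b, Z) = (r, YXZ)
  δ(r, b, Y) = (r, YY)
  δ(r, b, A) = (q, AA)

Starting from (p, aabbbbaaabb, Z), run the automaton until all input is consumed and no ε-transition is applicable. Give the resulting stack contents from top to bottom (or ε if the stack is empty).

YYYXZ

(p, aabbbbaaabb, Z) ⊢ (q, abbbbaaabb, YZ) ⊢ (p, bbbbaaabb, XZ) ⊢ (r, bbbaaabb, Z) ⊢ (r, bbaaabb, YXZ) ⊢ (r, baaabb, YYXZ) ⊢ (r, aaabb, YYYXZ) ⊢ (r, aabb, XYYYXZ) ⊢ (q, abb, YYYXZ) ⊢ (p, bb, XYYXZ) ⊢ (r, b, YYXZ) ⊢ (r, ε, YYYXZ)
All input consumed in state r with stack YYYXZ.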